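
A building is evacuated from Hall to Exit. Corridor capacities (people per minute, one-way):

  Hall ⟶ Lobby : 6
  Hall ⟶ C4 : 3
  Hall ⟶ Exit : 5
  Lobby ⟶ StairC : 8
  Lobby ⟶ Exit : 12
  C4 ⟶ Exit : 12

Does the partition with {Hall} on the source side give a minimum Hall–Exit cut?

Yes — it is a minimum cut (capacity 14).

Given cut capacity: 6 + 3 + 5 = 14.
Augment Hall→Exit: bottleneck 5, flow now 5.
Augment Hall→Lobby→Exit: bottleneck 6, flow now 11.
Augment Hall→C4→Exit: bottleneck 3, flow now 14.
No augmenting path remains; maximum flow = 14.
Cut capacity 14 equals the max flow, so it is a minimum cut.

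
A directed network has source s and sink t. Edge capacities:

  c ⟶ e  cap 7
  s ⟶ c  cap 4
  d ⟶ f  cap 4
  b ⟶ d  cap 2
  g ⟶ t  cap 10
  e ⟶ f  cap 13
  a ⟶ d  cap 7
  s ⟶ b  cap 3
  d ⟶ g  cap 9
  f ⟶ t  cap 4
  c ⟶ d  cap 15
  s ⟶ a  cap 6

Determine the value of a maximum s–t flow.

12

Augment s→a→d→f→t: bottleneck 4, flow now 4.
Augment s→a→d→g→t: bottleneck 2, flow now 6.
Augment s→b→d→g→t: bottleneck 2, flow now 8.
Augment s→c→d→g→t: bottleneck 4, flow now 12.
No augmenting path remains; maximum flow = 12.
In the residual graph, reachable from s: {s, b}.
Min-cut edges: s→a (6), s→c (4), b→d (2); capacity 6 + 4 + 2 = 12.
This cut is saturated, so no flow can exceed 12.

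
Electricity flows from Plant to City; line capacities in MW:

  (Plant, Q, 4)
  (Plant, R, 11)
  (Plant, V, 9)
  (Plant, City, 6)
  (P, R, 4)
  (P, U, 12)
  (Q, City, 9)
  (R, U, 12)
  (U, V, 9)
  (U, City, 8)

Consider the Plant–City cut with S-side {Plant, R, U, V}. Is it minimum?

Yes — it is a minimum cut (capacity 18).

Given cut capacity: 4 + 6 + 8 = 18.
Augment Plant→City: bottleneck 6, flow now 6.
Augment Plant→Q→City: bottleneck 4, flow now 10.
Augment Plant→R→U→City: bottleneck 8, flow now 18.
No augmenting path remains; maximum flow = 18.
Cut capacity 18 equals the max flow, so it is a minimum cut.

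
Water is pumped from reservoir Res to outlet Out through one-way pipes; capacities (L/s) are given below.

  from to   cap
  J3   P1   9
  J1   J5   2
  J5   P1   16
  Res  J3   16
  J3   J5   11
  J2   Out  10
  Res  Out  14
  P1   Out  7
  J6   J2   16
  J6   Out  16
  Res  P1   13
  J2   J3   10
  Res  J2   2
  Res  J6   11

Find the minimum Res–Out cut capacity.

34

Augment Res→Out: bottleneck 14, flow now 14.
Augment Res→J6→Out: bottleneck 11, flow now 25.
Augment Res→J2→Out: bottleneck 2, flow now 27.
Augment Res→P1→Out: bottleneck 7, flow now 34.
No augmenting path remains; maximum flow = 34.
By max-flow min-cut, the minimum cut capacity equals the max flow.
In the residual graph, reachable from Res: {Res, J3, J5, P1}.
Min-cut edges: Res→J6 (11), Res→J2 (2), Res→Out (14), P1→Out (7); capacity 11 + 2 + 14 + 7 = 34.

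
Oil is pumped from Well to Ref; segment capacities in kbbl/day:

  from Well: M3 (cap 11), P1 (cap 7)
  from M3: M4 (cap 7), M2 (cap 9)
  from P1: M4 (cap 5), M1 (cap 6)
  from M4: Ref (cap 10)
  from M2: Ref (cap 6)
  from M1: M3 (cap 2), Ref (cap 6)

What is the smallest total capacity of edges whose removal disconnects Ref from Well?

Augment Well→M3→M4→Ref: bottleneck 7, flow now 7.
Augment Well→M3→M2→Ref: bottleneck 4, flow now 11.
Augment Well→P1→M4→Ref: bottleneck 3, flow now 14.
Augment Well→P1→M1→Ref: bottleneck 4, flow now 18.
No augmenting path remains; maximum flow = 18.
By max-flow min-cut, the minimum cut capacity equals the max flow.
In the residual graph, reachable from Well: {Well}.
Min-cut edges: Well→M3 (11), Well→P1 (7); capacity 11 + 7 = 18.

18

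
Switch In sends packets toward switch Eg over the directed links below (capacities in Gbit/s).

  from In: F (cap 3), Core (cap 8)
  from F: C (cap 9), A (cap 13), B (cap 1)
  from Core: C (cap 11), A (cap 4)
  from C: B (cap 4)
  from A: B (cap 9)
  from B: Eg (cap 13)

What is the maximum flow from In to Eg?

Augment In→F→B→Eg: bottleneck 1, flow now 1.
Augment In→F→C→B→Eg: bottleneck 2, flow now 3.
Augment In→Core→C→B→Eg: bottleneck 2, flow now 5.
Augment In→Core→A→B→Eg: bottleneck 4, flow now 9.
Augment In→Core→C→F→A→B→Eg: bottleneck 2, flow now 11. (uses reverse residual edge)
No augmenting path remains; maximum flow = 11.
In the residual graph, reachable from In: {In}.
Min-cut edges: In→F (3), In→Core (8); capacity 3 + 8 = 11.
This cut is saturated, so no flow can exceed 11.

11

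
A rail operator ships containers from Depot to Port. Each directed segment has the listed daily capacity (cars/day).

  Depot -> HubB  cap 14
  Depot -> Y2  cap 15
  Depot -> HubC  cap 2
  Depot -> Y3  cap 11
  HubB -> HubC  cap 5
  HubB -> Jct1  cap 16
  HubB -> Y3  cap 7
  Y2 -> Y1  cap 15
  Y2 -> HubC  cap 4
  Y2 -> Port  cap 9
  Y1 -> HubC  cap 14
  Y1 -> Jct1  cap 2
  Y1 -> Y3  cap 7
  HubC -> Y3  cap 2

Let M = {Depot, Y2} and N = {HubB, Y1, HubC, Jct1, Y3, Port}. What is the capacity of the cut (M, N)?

55

Edges leaving {Depot, Y2}: Depot→HubB (14), Depot→HubC (2), Depot→Y3 (11), Y2→Y1 (15), Y2→HubC (4), Y2→Port (9).
Cut capacity = 14 + 2 + 11 + 15 + 4 + 9 = 55.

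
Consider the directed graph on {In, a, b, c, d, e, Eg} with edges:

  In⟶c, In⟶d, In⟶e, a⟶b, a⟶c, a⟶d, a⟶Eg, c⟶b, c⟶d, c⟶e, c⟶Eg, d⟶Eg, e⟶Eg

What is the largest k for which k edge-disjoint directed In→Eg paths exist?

3

Assign every edge capacity 1; by Menger, the answer equals the max flow.
Path In→c→Eg (+1); total 1.
Path In→d→Eg (+1); total 2.
Path In→e→Eg (+1); total 3.
No residual In→Eg path; max flow = 3.
Certifying cut of size 3: {In→c, In→d, In→e}.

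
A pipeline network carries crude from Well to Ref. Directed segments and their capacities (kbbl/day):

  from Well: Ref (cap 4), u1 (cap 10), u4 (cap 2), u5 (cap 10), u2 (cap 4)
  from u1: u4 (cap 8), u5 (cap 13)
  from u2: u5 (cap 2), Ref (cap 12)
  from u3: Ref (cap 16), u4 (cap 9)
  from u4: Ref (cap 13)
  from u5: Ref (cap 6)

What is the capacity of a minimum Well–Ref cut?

Augment Well→Ref: bottleneck 4, flow now 4.
Augment Well→u2→Ref: bottleneck 4, flow now 8.
Augment Well→u4→Ref: bottleneck 2, flow now 10.
Augment Well→u5→Ref: bottleneck 6, flow now 16.
Augment Well→u1→u4→Ref: bottleneck 8, flow now 24.
No augmenting path remains; maximum flow = 24.
By max-flow min-cut, the minimum cut capacity equals the max flow.
In the residual graph, reachable from Well: {Well, u1, u5}.
Min-cut edges: Well→u2 (4), Well→u4 (2), Well→Ref (4), u1→u4 (8), u5→Ref (6); capacity 4 + 2 + 4 + 8 + 6 = 24.

24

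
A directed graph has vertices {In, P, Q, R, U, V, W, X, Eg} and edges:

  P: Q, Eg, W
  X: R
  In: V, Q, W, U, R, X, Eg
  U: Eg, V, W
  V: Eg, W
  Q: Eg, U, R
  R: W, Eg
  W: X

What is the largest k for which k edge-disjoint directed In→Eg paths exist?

5

Assign every edge capacity 1; by Menger, the answer equals the max flow.
Path In→Eg (+1); total 1.
Path In→Q→Eg (+1); total 2.
Path In→R→Eg (+1); total 3.
Path In→U→Eg (+1); total 4.
Path In→V→Eg (+1); total 5.
No residual In→Eg path; max flow = 5.
Certifying cut of size 5: {In→Eg, In→Q, In→U, In→V, R→Eg}.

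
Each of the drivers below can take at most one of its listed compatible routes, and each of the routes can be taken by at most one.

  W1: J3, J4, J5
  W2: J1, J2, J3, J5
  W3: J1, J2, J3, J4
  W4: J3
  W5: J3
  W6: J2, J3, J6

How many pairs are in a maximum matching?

5

Unit-capacity flow: source→left, listed edges, right→sink; max matching = max flow.
Augmenting path W1→J3 (+1); matched 1.
Augmenting path W2→J1 (+1); matched 2.
Augmenting path W3→J2 (+1); matched 3.
Augmenting path W6→J6 (+1); matched 4.
Augmenting path W4→J3→W1→J4 (+1); matched 5.
No augmenting path remains; maximum matching = 5.
König certificate: {W1, W2, W3, W6, J3} is a vertex cover of size 5 (every listed pair touches it), so no matching can be larger.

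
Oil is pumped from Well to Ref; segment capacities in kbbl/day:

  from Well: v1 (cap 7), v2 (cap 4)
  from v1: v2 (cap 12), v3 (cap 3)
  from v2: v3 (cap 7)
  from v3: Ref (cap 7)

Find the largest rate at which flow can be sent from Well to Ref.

Augment Well→v1→v3→Ref: bottleneck 3, flow now 3.
Augment Well→v2→v3→Ref: bottleneck 4, flow now 7.
No augmenting path remains; maximum flow = 7.
In the residual graph, reachable from Well: {Well, v1, v2, v3}.
Min-cut edges: v3→Ref (7); capacity 7 = 7.
This cut is saturated, so no flow can exceed 7.

7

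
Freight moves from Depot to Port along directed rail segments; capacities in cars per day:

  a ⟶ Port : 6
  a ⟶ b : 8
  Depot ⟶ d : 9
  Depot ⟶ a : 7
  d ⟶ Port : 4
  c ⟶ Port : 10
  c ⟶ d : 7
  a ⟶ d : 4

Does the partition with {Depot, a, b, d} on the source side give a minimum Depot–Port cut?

Yes — it is a minimum cut (capacity 10).

Given cut capacity: 6 + 4 = 10.
Augment Depot→a→Port: bottleneck 6, flow now 6.
Augment Depot→d→Port: bottleneck 4, flow now 10.
No augmenting path remains; maximum flow = 10.
Cut capacity 10 equals the max flow, so it is a minimum cut.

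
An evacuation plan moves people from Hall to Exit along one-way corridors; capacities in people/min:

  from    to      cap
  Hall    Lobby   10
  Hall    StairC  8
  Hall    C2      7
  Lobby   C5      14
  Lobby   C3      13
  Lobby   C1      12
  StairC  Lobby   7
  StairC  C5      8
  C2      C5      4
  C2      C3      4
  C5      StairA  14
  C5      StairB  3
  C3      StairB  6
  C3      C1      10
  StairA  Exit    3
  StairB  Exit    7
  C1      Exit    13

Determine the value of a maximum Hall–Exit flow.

Augment Hall→Lobby→C1→Exit: bottleneck 10, flow now 10.
Augment Hall→StairC→Lobby→C1→Exit: bottleneck 2, flow now 12.
Augment Hall→StairC→C5→StairA→Exit: bottleneck 3, flow now 15.
Augment Hall→StairC→C5→StairB→Exit: bottleneck 3, flow now 18.
Augment Hall→C2→C3→StairB→Exit: bottleneck 4, flow now 22.
Augment Hall→C2→C5→StairC→Lobby→C3→C1→Exit: bottleneck 1, flow now 23. (uses reverse residual edge)
No augmenting path remains; maximum flow = 23.
In the residual graph, reachable from Hall: {Hall, Lobby, StairC, C2, C5, C3, StairA, StairB, C1}.
Min-cut edges: StairA→Exit (3), StairB→Exit (7), C1→Exit (13); capacity 3 + 7 + 13 = 23.
This cut is saturated, so no flow can exceed 23.

23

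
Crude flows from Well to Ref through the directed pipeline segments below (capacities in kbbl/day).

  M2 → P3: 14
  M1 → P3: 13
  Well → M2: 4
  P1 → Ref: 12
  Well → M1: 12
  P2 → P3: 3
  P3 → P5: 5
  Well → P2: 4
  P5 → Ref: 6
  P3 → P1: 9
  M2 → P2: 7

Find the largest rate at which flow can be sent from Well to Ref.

Augment Well→M2→P3→P5→Ref: bottleneck 4, flow now 4.
Augment Well→P2→P3→P5→Ref: bottleneck 1, flow now 5.
Augment Well→P2→P3→P1→Ref: bottleneck 2, flow now 7.
Augment Well→M1→P3→P1→Ref: bottleneck 7, flow now 14.
No augmenting path remains; maximum flow = 14.
In the residual graph, reachable from Well: {Well, M2, P2, M1, P3}.
Min-cut edges: P3→P5 (5), P3→P1 (9); capacity 5 + 9 = 14.
This cut is saturated, so no flow can exceed 14.

14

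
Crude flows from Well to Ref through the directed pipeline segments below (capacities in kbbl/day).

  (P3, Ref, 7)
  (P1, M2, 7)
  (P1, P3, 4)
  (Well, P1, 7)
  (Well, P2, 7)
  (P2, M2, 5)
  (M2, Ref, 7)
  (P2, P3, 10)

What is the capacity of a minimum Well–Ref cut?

Augment Well→P1→P3→Ref: bottleneck 4, flow now 4.
Augment Well→P1→M2→Ref: bottleneck 3, flow now 7.
Augment Well→P2→P3→Ref: bottleneck 3, flow now 10.
Augment Well→P2→M2→Ref: bottleneck 4, flow now 14.
No augmenting path remains; maximum flow = 14.
By max-flow min-cut, the minimum cut capacity equals the max flow.
In the residual graph, reachable from Well: {Well}.
Min-cut edges: Well→P1 (7), Well→P2 (7); capacity 7 + 7 = 14.

14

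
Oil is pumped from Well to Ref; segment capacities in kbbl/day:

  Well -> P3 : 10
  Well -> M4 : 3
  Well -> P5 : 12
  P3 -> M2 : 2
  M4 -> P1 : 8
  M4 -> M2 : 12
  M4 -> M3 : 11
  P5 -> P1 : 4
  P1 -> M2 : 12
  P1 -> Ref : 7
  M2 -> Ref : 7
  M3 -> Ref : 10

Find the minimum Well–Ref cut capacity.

Augment Well→P3→M2→Ref: bottleneck 2, flow now 2.
Augment Well→M4→P1→Ref: bottleneck 3, flow now 5.
Augment Well→P5→P1→Ref: bottleneck 4, flow now 9.
No augmenting path remains; maximum flow = 9.
By max-flow min-cut, the minimum cut capacity equals the max flow.
In the residual graph, reachable from Well: {Well, P3, P5}.
Min-cut edges: Well→M4 (3), P3→M2 (2), P5→P1 (4); capacity 3 + 2 + 4 = 9.

9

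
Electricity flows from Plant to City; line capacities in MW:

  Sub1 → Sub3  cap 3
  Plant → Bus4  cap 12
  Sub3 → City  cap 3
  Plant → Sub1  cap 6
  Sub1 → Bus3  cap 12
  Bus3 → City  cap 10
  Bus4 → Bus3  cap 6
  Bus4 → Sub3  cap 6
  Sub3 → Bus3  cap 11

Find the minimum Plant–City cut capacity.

13

Augment Plant→Bus4→Bus3→City: bottleneck 6, flow now 6.
Augment Plant→Bus4→Sub3→City: bottleneck 3, flow now 9.
Augment Plant→Sub1→Bus3→City: bottleneck 4, flow now 13.
No augmenting path remains; maximum flow = 13.
By max-flow min-cut, the minimum cut capacity equals the max flow.
In the residual graph, reachable from Plant: {Plant, Bus4, Sub1, Bus3, Sub3}.
Min-cut edges: Bus3→City (10), Sub3→City (3); capacity 10 + 3 = 13.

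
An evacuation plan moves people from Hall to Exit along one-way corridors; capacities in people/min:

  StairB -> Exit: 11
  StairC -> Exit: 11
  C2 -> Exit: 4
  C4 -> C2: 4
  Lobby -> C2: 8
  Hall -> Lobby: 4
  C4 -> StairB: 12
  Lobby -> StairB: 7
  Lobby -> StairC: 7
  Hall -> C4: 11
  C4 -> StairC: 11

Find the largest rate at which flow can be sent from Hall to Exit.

15

Augment Hall→Lobby→StairB→Exit: bottleneck 4, flow now 4.
Augment Hall→C4→StairB→Exit: bottleneck 7, flow now 11.
Augment Hall→C4→StairC→Exit: bottleneck 4, flow now 15.
No augmenting path remains; maximum flow = 15.
In the residual graph, reachable from Hall: {Hall}.
Min-cut edges: Hall→Lobby (4), Hall→C4 (11); capacity 4 + 11 = 15.
This cut is saturated, so no flow can exceed 15.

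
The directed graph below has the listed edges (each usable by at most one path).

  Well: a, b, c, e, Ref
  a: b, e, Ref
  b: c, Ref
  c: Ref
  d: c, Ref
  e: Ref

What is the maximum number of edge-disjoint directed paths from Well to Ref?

5

Assign every edge capacity 1; by Menger, the answer equals the max flow.
Path Well→Ref (+1); total 1.
Path Well→a→Ref (+1); total 2.
Path Well→b→Ref (+1); total 3.
Path Well→c→Ref (+1); total 4.
Path Well→e→Ref (+1); total 5.
No residual Well→Ref path; max flow = 5.
Certifying cut of size 5: {Well→Ref, Well→a, Well→b, Well→c, Well→e}.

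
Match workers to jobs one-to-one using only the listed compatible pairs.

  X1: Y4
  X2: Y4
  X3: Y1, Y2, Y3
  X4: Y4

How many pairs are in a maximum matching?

Unit-capacity flow: source→left, listed edges, right→sink; max matching = max flow.
Augmenting path X1→Y4 (+1); matched 1.
Augmenting path X3→Y1 (+1); matched 2.
No augmenting path remains; maximum matching = 2.
König certificate: {X3, Y4} is a vertex cover of size 2 (every listed pair touches it), so no matching can be larger.

2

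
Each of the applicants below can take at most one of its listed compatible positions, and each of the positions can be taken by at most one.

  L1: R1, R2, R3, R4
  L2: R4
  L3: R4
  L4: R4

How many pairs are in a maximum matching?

Unit-capacity flow: source→left, listed edges, right→sink; max matching = max flow.
Augmenting path L1→R1 (+1); matched 1.
Augmenting path L2→R4 (+1); matched 2.
No augmenting path remains; maximum matching = 2.
König certificate: {L1, R4} is a vertex cover of size 2 (every listed pair touches it), so no matching can be larger.

2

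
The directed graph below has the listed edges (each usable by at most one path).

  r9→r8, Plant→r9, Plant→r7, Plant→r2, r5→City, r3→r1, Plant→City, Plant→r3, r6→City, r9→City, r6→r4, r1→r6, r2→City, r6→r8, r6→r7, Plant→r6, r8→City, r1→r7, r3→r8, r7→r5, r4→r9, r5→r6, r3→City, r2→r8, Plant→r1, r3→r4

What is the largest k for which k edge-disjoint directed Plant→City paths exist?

7

Assign every edge capacity 1; by Menger, the answer equals the max flow.
Path Plant→City (+1); total 1.
Path Plant→r2→City (+1); total 2.
Path Plant→r3→City (+1); total 3.
Path Plant→r6→City (+1); total 4.
Path Plant→r9→City (+1); total 5.
Path Plant→r7→r5→City (+1); total 6.
Path Plant→r1→r6→r8→City (+1); total 7.
No residual Plant→City path; max flow = 7.
Certifying cut of size 7: {Plant→City, Plant→r1, Plant→r2, Plant→r3, Plant→r6, Plant→r7, Plant→r9}.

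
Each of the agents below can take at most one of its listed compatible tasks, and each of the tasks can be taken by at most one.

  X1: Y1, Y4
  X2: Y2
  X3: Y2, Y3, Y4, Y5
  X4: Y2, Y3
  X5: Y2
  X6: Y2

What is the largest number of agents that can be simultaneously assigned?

Unit-capacity flow: source→left, listed edges, right→sink; max matching = max flow.
Augmenting path X1→Y1 (+1); matched 1.
Augmenting path X2→Y2 (+1); matched 2.
Augmenting path X3→Y3 (+1); matched 3.
Augmenting path X4→Y3→X3→Y4 (+1); matched 4.
No augmenting path remains; maximum matching = 4.
König certificate: {X1, X3, X4, Y2} is a vertex cover of size 4 (every listed pair touches it), so no matching can be larger.

4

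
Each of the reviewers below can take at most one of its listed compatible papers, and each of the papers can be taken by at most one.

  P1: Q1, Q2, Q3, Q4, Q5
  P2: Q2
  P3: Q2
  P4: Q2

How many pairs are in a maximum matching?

Unit-capacity flow: source→left, listed edges, right→sink; max matching = max flow.
Augmenting path P1→Q1 (+1); matched 1.
Augmenting path P2→Q2 (+1); matched 2.
No augmenting path remains; maximum matching = 2.
König certificate: {P1, Q2} is a vertex cover of size 2 (every listed pair touches it), so no matching can be larger.

2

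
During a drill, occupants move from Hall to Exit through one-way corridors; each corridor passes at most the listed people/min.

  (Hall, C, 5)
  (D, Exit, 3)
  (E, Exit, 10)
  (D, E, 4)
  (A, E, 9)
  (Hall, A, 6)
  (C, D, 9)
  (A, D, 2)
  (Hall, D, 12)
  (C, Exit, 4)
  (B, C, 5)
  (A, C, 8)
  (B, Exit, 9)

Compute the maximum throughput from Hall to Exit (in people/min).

Augment Hall→C→Exit: bottleneck 4, flow now 4.
Augment Hall→D→Exit: bottleneck 3, flow now 7.
Augment Hall→A→E→Exit: bottleneck 6, flow now 13.
Augment Hall→D→E→Exit: bottleneck 4, flow now 17.
No augmenting path remains; maximum flow = 17.
In the residual graph, reachable from Hall: {Hall, C, D}.
Min-cut edges: Hall→A (6), C→Exit (4), D→E (4), D→Exit (3); capacity 6 + 4 + 4 + 3 = 17.
This cut is saturated, so no flow can exceed 17.

17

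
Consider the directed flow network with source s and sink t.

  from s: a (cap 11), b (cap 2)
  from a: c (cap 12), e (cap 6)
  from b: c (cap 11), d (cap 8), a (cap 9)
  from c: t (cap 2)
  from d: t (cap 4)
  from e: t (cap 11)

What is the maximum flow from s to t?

10

Augment s→a→c→t: bottleneck 2, flow now 2.
Augment s→a→e→t: bottleneck 6, flow now 8.
Augment s→b→d→t: bottleneck 2, flow now 10.
No augmenting path remains; maximum flow = 10.
In the residual graph, reachable from s: {s, a, c}.
Min-cut edges: s→b (2), a→e (6), c→t (2); capacity 2 + 6 + 2 = 10.
This cut is saturated, so no flow can exceed 10.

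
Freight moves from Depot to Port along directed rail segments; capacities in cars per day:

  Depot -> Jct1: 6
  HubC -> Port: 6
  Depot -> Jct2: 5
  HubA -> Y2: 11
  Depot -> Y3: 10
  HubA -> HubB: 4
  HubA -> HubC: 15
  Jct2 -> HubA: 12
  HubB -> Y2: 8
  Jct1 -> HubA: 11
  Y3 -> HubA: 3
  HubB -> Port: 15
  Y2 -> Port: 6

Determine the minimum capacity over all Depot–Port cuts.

14

Augment Depot→Jct1→HubA→HubC→Port: bottleneck 6, flow now 6.
Augment Depot→Jct2→HubA→Y2→Port: bottleneck 5, flow now 11.
Augment Depot→Y3→HubA→Y2→Port: bottleneck 1, flow now 12.
Augment Depot→Y3→HubA→HubB→Port: bottleneck 2, flow now 14.
No augmenting path remains; maximum flow = 14.
By max-flow min-cut, the minimum cut capacity equals the max flow.
In the residual graph, reachable from Depot: {Depot, Y3}.
Min-cut edges: Depot→Jct1 (6), Depot→Jct2 (5), Y3→HubA (3); capacity 6 + 5 + 3 = 14.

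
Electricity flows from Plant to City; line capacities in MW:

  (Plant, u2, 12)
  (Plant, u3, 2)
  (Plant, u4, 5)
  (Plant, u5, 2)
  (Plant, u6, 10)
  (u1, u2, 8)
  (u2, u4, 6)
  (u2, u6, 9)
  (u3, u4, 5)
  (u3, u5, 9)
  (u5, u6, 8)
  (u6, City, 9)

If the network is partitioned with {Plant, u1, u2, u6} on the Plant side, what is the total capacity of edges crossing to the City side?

24

Edges leaving {Plant, u1, u2, u6}: Plant→u3 (2), Plant→u4 (5), Plant→u5 (2), u2→u4 (6), u6→City (9).
Cut capacity = 2 + 5 + 2 + 6 + 9 = 24.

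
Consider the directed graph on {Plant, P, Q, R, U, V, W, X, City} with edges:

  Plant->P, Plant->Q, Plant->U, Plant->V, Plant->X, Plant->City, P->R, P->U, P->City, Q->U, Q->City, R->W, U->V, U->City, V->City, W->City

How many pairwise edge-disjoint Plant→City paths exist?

Assign every edge capacity 1; by Menger, the answer equals the max flow.
Path Plant→City (+1); total 1.
Path Plant→P→City (+1); total 2.
Path Plant→Q→City (+1); total 3.
Path Plant→U→City (+1); total 4.
Path Plant→V→City (+1); total 5.
No residual Plant→City path; max flow = 5.
Certifying cut of size 5: {Plant→City, Plant→P, Plant→Q, Plant→U, Plant→V}.

5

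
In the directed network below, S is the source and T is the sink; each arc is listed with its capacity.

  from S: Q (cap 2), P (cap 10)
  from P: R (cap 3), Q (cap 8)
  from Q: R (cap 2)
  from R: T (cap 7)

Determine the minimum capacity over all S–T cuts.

5

Augment S→P→R→T: bottleneck 3, flow now 3.
Augment S→Q→R→T: bottleneck 2, flow now 5.
No augmenting path remains; maximum flow = 5.
By max-flow min-cut, the minimum cut capacity equals the max flow.
In the residual graph, reachable from S: {S, P, Q}.
Min-cut edges: P→R (3), Q→R (2); capacity 3 + 2 = 5.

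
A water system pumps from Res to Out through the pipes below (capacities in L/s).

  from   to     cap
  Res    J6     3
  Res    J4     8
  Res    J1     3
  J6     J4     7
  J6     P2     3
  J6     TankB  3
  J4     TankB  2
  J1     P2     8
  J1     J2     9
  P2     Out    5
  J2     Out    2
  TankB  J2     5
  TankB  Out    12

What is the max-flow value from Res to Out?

8

Augment Res→J6→P2→Out: bottleneck 3, flow now 3.
Augment Res→J4→TankB→Out: bottleneck 2, flow now 5.
Augment Res→J1→P2→Out: bottleneck 2, flow now 7.
Augment Res→J1→J2→Out: bottleneck 1, flow now 8.
No augmenting path remains; maximum flow = 8.
In the residual graph, reachable from Res: {Res, J4}.
Min-cut edges: Res→J6 (3), Res→J1 (3), J4→TankB (2); capacity 3 + 3 + 2 = 8.
This cut is saturated, so no flow can exceed 8.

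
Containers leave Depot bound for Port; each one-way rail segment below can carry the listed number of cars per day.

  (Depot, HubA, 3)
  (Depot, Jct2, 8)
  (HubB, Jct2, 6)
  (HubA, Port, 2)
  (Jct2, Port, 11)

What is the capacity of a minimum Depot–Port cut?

10

Augment Depot→HubA→Port: bottleneck 2, flow now 2.
Augment Depot→Jct2→Port: bottleneck 8, flow now 10.
No augmenting path remains; maximum flow = 10.
By max-flow min-cut, the minimum cut capacity equals the max flow.
In the residual graph, reachable from Depot: {Depot, HubA}.
Min-cut edges: Depot→Jct2 (8), HubA→Port (2); capacity 8 + 2 = 10.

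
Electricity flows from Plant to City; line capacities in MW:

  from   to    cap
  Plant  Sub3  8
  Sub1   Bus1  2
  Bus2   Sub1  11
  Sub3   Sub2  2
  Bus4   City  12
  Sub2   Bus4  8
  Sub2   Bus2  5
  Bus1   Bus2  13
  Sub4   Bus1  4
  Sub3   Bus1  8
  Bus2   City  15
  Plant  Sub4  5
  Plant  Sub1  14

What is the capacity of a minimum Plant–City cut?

Augment Plant→Sub4→Bus1→Bus2→City: bottleneck 4, flow now 4.
Augment Plant→Sub3→Sub2→Bus4→City: bottleneck 2, flow now 6.
Augment Plant→Sub3→Bus1→Bus2→City: bottleneck 6, flow now 12.
Augment Plant→Sub1→Bus1→Bus2→City: bottleneck 2, flow now 14.
No augmenting path remains; maximum flow = 14.
By max-flow min-cut, the minimum cut capacity equals the max flow.
In the residual graph, reachable from Plant: {Plant, Sub4, Sub1}.
Min-cut edges: Plant→Sub3 (8), Sub4→Bus1 (4), Sub1→Bus1 (2); capacity 8 + 4 + 2 = 14.

14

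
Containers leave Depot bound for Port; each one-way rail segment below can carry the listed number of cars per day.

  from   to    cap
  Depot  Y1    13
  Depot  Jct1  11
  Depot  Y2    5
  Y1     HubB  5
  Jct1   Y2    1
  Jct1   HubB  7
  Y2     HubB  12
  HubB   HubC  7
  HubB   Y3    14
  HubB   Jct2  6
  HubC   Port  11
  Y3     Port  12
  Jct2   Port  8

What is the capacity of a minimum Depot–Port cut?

18

Augment Depot→Y1→HubB→HubC→Port: bottleneck 5, flow now 5.
Augment Depot→Jct1→HubB→HubC→Port: bottleneck 2, flow now 7.
Augment Depot→Jct1→HubB→Y3→Port: bottleneck 5, flow now 12.
Augment Depot→Y2→HubB→Y3→Port: bottleneck 5, flow now 17.
Augment Depot→Jct1→Y2→HubB→Y3→Port: bottleneck 1, flow now 18.
No augmenting path remains; maximum flow = 18.
By max-flow min-cut, the minimum cut capacity equals the max flow.
In the residual graph, reachable from Depot: {Depot, Y1, Jct1}.
Min-cut edges: Depot→Y2 (5), Y1→HubB (5), Jct1→Y2 (1), Jct1→HubB (7); capacity 5 + 5 + 1 + 7 = 18.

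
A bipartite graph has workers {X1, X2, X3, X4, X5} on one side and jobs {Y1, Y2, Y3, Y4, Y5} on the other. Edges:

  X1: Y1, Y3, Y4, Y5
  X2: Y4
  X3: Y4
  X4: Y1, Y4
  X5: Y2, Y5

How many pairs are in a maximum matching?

Unit-capacity flow: source→left, listed edges, right→sink; max matching = max flow.
Augmenting path X1→Y1 (+1); matched 1.
Augmenting path X2→Y4 (+1); matched 2.
Augmenting path X5→Y2 (+1); matched 3.
Augmenting path X4→Y1→X1→Y3 (+1); matched 4.
No augmenting path remains; maximum matching = 4.
König certificate: {X1, X4, X5, Y4} is a vertex cover of size 4 (every listed pair touches it), so no matching can be larger.

4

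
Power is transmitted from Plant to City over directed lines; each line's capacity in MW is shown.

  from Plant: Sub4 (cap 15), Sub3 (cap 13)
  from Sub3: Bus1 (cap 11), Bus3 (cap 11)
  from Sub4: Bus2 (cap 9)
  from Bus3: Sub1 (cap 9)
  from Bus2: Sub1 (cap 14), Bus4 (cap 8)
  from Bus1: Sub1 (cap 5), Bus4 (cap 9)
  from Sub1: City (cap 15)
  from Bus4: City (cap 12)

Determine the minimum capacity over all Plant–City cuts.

22

Augment Plant→Sub3→Bus3→Sub1→City: bottleneck 9, flow now 9.
Augment Plant→Sub3→Bus1→Sub1→City: bottleneck 4, flow now 13.
Augment Plant→Sub4→Bus2→Sub1→City: bottleneck 2, flow now 15.
Augment Plant→Sub4→Bus2→Bus4→City: bottleneck 7, flow now 22.
No augmenting path remains; maximum flow = 22.
By max-flow min-cut, the minimum cut capacity equals the max flow.
In the residual graph, reachable from Plant: {Plant, Sub4}.
Min-cut edges: Plant→Sub3 (13), Sub4→Bus2 (9); capacity 13 + 9 = 22.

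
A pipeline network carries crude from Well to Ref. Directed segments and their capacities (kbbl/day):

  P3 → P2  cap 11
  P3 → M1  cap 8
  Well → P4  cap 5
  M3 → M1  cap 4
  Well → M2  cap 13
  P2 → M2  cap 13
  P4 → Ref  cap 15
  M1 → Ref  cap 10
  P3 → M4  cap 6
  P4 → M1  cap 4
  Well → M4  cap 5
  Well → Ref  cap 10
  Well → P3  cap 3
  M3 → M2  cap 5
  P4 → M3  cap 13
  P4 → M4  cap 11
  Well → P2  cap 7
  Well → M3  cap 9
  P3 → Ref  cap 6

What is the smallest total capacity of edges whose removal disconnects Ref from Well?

Augment Well→Ref: bottleneck 10, flow now 10.
Augment Well→P3→Ref: bottleneck 3, flow now 13.
Augment Well→P4→Ref: bottleneck 5, flow now 18.
Augment Well→M3→M1→Ref: bottleneck 4, flow now 22.
No augmenting path remains; maximum flow = 22.
By max-flow min-cut, the minimum cut capacity equals the max flow.
In the residual graph, reachable from Well: {Well, P2, M3, M4, M2}.
Min-cut edges: Well→P3 (3), Well→P4 (5), Well→Ref (10), M3→M1 (4); capacity 3 + 5 + 10 + 4 = 22.

22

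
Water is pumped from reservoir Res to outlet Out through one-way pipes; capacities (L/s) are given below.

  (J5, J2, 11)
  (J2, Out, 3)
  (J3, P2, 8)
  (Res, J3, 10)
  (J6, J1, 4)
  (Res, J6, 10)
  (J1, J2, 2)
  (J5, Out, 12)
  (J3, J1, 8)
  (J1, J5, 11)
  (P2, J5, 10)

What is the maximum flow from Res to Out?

14

Augment Res→J3→J1→J5→Out: bottleneck 8, flow now 8.
Augment Res→J3→P2→J5→Out: bottleneck 2, flow now 10.
Augment Res→J6→J1→J5→Out: bottleneck 2, flow now 12.
Augment Res→J6→J1→J2→Out: bottleneck 2, flow now 14.
No augmenting path remains; maximum flow = 14.
In the residual graph, reachable from Res: {Res, J6}.
Min-cut edges: Res→J3 (10), J6→J1 (4); capacity 10 + 4 = 14.
This cut is saturated, so no flow can exceed 14.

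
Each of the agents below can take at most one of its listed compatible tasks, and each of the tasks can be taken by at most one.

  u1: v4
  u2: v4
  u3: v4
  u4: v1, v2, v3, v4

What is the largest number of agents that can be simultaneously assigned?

2

Unit-capacity flow: source→left, listed edges, right→sink; max matching = max flow.
Augmenting path u1→v4 (+1); matched 1.
Augmenting path u4→v1 (+1); matched 2.
No augmenting path remains; maximum matching = 2.
König certificate: {u4, v4} is a vertex cover of size 2 (every listed pair touches it), so no matching can be larger.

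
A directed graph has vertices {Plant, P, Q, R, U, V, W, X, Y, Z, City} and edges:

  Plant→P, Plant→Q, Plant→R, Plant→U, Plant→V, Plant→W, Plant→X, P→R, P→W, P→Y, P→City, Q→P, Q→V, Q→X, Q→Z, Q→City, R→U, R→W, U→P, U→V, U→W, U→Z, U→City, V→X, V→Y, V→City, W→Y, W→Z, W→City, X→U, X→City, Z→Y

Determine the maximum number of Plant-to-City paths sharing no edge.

6

Assign every edge capacity 1; by Menger, the answer equals the max flow.
Path Plant→P→City (+1); total 1.
Path Plant→Q→City (+1); total 2.
Path Plant→U→City (+1); total 3.
Path Plant→V→City (+1); total 4.
Path Plant→W→City (+1); total 5.
Path Plant→X→City (+1); total 6.
No residual Plant→City path; max flow = 6.
Certifying cut of size 6: {P→City, Plant→Q, U→City, V→City, W→City, X→City}.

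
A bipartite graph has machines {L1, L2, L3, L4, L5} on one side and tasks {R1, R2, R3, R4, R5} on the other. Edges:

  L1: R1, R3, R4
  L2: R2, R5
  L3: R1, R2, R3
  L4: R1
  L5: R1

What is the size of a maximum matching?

4

Unit-capacity flow: source→left, listed edges, right→sink; max matching = max flow.
Augmenting path L1→R1 (+1); matched 1.
Augmenting path L2→R2 (+1); matched 2.
Augmenting path L3→R3 (+1); matched 3.
Augmenting path L4→R1→L1→R4 (+1); matched 4.
No augmenting path remains; maximum matching = 4.
König certificate: {L1, L2, L3, R1} is a vertex cover of size 4 (every listed pair touches it), so no matching can be larger.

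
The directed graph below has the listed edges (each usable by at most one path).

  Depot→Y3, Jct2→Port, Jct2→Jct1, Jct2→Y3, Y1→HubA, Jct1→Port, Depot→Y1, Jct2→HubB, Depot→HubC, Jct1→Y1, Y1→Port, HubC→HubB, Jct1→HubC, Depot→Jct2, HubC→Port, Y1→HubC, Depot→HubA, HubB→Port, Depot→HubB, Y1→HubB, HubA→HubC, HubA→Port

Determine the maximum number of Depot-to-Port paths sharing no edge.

5

Assign every edge capacity 1; by Menger, the answer equals the max flow.
Path Depot→Jct2→Port (+1); total 1.
Path Depot→Y1→Port (+1); total 2.
Path Depot→HubA→Port (+1); total 3.
Path Depot→HubC→Port (+1); total 4.
Path Depot→HubB→Port (+1); total 5.
No residual Depot→Port path; max flow = 5.
Certifying cut of size 5: {Depot→HubA, Depot→HubB, Depot→HubC, Depot→Jct2, Depot→Y1}.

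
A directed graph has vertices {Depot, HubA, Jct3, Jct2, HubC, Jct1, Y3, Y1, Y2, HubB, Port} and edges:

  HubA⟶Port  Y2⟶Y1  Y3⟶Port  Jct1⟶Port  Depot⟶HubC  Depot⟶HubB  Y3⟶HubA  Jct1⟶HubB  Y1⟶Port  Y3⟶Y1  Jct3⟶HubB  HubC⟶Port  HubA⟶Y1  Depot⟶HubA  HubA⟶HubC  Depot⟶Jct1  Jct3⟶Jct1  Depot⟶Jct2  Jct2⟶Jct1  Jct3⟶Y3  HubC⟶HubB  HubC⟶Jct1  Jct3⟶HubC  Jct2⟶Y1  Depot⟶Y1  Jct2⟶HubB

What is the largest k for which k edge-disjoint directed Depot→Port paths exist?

4

Assign every edge capacity 1; by Menger, the answer equals the max flow.
Path Depot→HubA→Port (+1); total 1.
Path Depot→HubC→Port (+1); total 2.
Path Depot→Jct1→Port (+1); total 3.
Path Depot→Y1→Port (+1); total 4.
No residual Depot→Port path; max flow = 4.
Certifying cut of size 4: {Depot→HubA, Depot→HubC, Jct1→Port, Y1→Port}.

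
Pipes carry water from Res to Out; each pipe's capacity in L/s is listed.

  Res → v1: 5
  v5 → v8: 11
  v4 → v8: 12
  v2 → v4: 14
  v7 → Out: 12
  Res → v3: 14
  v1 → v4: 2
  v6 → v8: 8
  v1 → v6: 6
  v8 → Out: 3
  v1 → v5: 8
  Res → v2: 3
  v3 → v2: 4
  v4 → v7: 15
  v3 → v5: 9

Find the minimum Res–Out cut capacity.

12

Augment Res→v1→v4→v7→Out: bottleneck 2, flow now 2.
Augment Res→v1→v5→v8→Out: bottleneck 3, flow now 5.
Augment Res→v2→v4→v7→Out: bottleneck 3, flow now 8.
Augment Res→v3→v2→v4→v7→Out: bottleneck 4, flow now 12.
No augmenting path remains; maximum flow = 12.
By max-flow min-cut, the minimum cut capacity equals the max flow.
In the residual graph, reachable from Res: {Res, v1, v3, v5, v6, v8}.
Min-cut edges: Res→v2 (3), v1→v4 (2), v3→v2 (4), v8→Out (3); capacity 3 + 2 + 4 + 3 = 12.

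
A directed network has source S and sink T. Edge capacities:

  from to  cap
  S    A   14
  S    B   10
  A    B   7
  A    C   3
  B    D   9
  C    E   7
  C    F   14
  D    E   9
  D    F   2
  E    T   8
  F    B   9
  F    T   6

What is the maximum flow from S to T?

Augment S→A→C→E→T: bottleneck 3, flow now 3.
Augment S→B→D→E→T: bottleneck 5, flow now 8.
Augment S→B→D→F→T: bottleneck 2, flow now 10.
Augment S→B→D→E→C→F→T: bottleneck 2, flow now 12. (uses reverse residual edge)
No augmenting path remains; maximum flow = 12.
In the residual graph, reachable from S: {S, A, B}.
Min-cut edges: A→C (3), B→D (9); capacity 3 + 9 = 12.
This cut is saturated, so no flow can exceed 12.

12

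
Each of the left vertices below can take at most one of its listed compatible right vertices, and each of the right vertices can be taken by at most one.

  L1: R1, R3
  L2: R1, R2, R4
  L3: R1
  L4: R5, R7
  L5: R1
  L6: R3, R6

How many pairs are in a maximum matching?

Unit-capacity flow: source→left, listed edges, right→sink; max matching = max flow.
Augmenting path L1→R1 (+1); matched 1.
Augmenting path L2→R2 (+1); matched 2.
Augmenting path L4→R5 (+1); matched 3.
Augmenting path L6→R3 (+1); matched 4.
Augmenting path L3→R1→L1→R3→L6→R6 (+1); matched 5.
No augmenting path remains; maximum matching = 5.
König certificate: {L1, L2, L4, L6, R1} is a vertex cover of size 5 (every listed pair touches it), so no matching can be larger.

5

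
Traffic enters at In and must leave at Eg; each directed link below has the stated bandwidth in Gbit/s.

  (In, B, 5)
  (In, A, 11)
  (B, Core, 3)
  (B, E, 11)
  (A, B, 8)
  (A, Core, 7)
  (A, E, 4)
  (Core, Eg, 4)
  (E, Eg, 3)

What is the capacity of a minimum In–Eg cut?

7

Augment In→B→Core→Eg: bottleneck 3, flow now 3.
Augment In→B→E→Eg: bottleneck 2, flow now 5.
Augment In→A→Core→Eg: bottleneck 1, flow now 6.
Augment In→A→E→Eg: bottleneck 1, flow now 7.
No augmenting path remains; maximum flow = 7.
By max-flow min-cut, the minimum cut capacity equals the max flow.
In the residual graph, reachable from In: {In, B, A, Core, E}.
Min-cut edges: Core→Eg (4), E→Eg (3); capacity 4 + 3 = 7.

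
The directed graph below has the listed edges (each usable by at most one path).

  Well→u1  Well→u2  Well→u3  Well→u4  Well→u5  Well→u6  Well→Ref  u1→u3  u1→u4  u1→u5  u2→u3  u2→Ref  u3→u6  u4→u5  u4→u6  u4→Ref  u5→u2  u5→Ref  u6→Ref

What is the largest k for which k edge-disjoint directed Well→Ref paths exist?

5

Assign every edge capacity 1; by Menger, the answer equals the max flow.
Path Well→Ref (+1); total 1.
Path Well→u2→Ref (+1); total 2.
Path Well→u4→Ref (+1); total 3.
Path Well→u5→Ref (+1); total 4.
Path Well→u6→Ref (+1); total 5.
No residual Well→Ref path; max flow = 5.
Certifying cut of size 5: {Well→Ref, u2→Ref, u4→Ref, u5→Ref, u6→Ref}.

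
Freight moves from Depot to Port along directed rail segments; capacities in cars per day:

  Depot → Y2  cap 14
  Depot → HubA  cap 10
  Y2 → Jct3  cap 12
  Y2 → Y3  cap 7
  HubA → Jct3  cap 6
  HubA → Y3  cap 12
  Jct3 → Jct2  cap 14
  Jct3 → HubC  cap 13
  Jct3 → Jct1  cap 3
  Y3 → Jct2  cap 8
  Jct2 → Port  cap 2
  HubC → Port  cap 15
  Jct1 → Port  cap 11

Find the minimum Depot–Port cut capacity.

18

Augment Depot→Y2→Jct3→Jct2→Port: bottleneck 2, flow now 2.
Augment Depot→Y2→Jct3→HubC→Port: bottleneck 10, flow now 12.
Augment Depot→HubA→Jct3→HubC→Port: bottleneck 3, flow now 15.
Augment Depot→HubA→Jct3→Jct1→Port: bottleneck 3, flow now 18.
No augmenting path remains; maximum flow = 18.
By max-flow min-cut, the minimum cut capacity equals the max flow.
In the residual graph, reachable from Depot: {Depot, Y2, HubA, Jct3, Y3, Jct2}.
Min-cut edges: Jct3→HubC (13), Jct3→Jct1 (3), Jct2→Port (2); capacity 13 + 3 + 2 = 18.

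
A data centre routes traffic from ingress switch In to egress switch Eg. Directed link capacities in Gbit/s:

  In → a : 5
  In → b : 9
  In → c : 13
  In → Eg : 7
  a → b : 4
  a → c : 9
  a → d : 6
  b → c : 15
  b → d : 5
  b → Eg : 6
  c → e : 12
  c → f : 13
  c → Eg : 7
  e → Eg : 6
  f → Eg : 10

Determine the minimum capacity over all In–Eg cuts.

34

Augment In→Eg: bottleneck 7, flow now 7.
Augment In→b→Eg: bottleneck 6, flow now 13.
Augment In→c→Eg: bottleneck 7, flow now 20.
Augment In→c→e→Eg: bottleneck 6, flow now 26.
Augment In→a→c→f→Eg: bottleneck 5, flow now 31.
Augment In→b→c→f→Eg: bottleneck 3, flow now 34.
No augmenting path remains; maximum flow = 34.
By max-flow min-cut, the minimum cut capacity equals the max flow.
In the residual graph, reachable from In: {In}.
Min-cut edges: In→a (5), In→b (9), In→c (13), In→Eg (7); capacity 5 + 9 + 13 + 7 = 34.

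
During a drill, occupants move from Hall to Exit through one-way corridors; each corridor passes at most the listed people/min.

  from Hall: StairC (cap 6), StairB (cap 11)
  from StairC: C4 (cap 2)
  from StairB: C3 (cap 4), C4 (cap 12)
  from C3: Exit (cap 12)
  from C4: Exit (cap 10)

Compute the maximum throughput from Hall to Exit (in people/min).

Augment Hall→StairC→C4→Exit: bottleneck 2, flow now 2.
Augment Hall→StairB→C3→Exit: bottleneck 4, flow now 6.
Augment Hall→StairB→C4→Exit: bottleneck 7, flow now 13.
No augmenting path remains; maximum flow = 13.
In the residual graph, reachable from Hall: {Hall, StairC}.
Min-cut edges: Hall→StairB (11), StairC→C4 (2); capacity 11 + 2 = 13.
This cut is saturated, so no flow can exceed 13.

13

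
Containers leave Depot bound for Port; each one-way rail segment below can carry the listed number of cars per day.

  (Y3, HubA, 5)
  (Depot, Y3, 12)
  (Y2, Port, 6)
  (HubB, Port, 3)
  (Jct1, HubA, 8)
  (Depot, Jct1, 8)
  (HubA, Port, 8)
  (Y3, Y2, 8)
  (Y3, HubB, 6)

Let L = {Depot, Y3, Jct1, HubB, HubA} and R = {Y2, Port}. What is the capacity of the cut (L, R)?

19

Edges leaving {Depot, Y3, Jct1, HubB, HubA}: Y3→Y2 (8), HubB→Port (3), HubA→Port (8).
Cut capacity = 8 + 3 + 8 = 19.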